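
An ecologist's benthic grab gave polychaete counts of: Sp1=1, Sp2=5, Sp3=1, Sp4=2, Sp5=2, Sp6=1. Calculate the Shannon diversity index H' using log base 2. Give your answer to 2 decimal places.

Total N = 1+5+1+2+2+1 = 12, so the proportions are 0.0833, 0.4167, 0.0833, 0.1667, 0.1667, 0.0833 (working shown to 4 dp, full precision carried).
Each pᵢ log₂ pᵢ term: 0.0833×(-3.5850)=-0.2987, 0.4167×(-1.2630)=-0.5263, 0.0833×(-3.5850)=-0.2987, 0.1667×(-2.5850)=-0.4308, 0.1667×(-2.5850)=-0.4308, 0.0833×(-3.5850)=-0.2987.
Sum = -2.2842, so H' = 2.28.

2.28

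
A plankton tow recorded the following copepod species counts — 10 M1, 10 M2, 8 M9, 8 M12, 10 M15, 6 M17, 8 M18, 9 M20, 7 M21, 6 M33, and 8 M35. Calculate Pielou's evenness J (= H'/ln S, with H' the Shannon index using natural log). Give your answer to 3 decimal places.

0.994

Total N = 10+10+8+8+10+6+8+9+7+6+8 = 90, so the proportions are 0.11111, 0.11111, 0.08889, 0.08889, 0.11111, 0.06667, 0.08889, 0.1, 0.07778, 0.06667, 0.08889 (working shown to 5 dp, full precision carried).
H' = −Σ pᵢ ln pᵢ = −((-0.24414) + (-0.24414) + (-0.21514) + (-0.21514) + (-0.24414) + (-0.18054) + (-0.21514) + (-0.23026) + (-0.19864) + (-0.18054) + (-0.21514)) = 2.38295.
With S = 11 species, ln S = 2.39790, so J = 2.38295/2.39790 = 0.99377, i.e. 0.994 to 3 decimal places.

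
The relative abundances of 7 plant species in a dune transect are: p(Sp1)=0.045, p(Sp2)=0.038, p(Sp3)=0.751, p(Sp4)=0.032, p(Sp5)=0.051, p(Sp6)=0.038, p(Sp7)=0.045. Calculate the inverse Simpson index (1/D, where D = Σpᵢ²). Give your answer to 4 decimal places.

1.7405

D = 0.045² + 0.038² + 0.751² + 0.032² + 0.051² + 0.038² + 0.045² = 0.0020250 + 0.0014440 + 0.5640010 + 0.0010240 + 0.0026010 + 0.0014440 + 0.0020250 = 0.5745640 (working shown to 7 dp, full precision carried).
So 1/D = 1.740450, i.e. 1.7405 to 4 decimal places.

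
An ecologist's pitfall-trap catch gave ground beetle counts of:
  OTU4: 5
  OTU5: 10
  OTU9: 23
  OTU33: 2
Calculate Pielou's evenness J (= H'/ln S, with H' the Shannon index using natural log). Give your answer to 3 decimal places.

Total N = 5+10+23+2 = 40, so the proportions are 0.125, 0.25, 0.575, 0.05 (working shown to 5 dp, full precision carried).
H' = −Σ pᵢ ln pᵢ = −((-0.25993) + (-0.34657) + (-0.31820) + (-0.14979)) = 1.07449.
With S = 4 species, ln S = 1.38629, so J = 1.07449/1.38629 = 0.77508, i.e. 0.775 to 3 decimal places.

0.775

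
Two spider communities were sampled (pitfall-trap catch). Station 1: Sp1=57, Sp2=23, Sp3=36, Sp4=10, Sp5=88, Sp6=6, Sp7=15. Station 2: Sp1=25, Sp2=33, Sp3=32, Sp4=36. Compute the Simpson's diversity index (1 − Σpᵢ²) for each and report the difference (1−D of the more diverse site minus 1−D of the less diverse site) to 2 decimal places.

Station 1: N=235, proportions 0.2426, 0.0979, 0.1532, 0.0426, 0.3745, 0.0255, 0.0638, giving 1−D = 0.7614 (working shown to 4 dp, full precision carried).
Station 2: N=126, proportions 0.1984, 0.2619, 0.254, 0.2857, giving 1−D = 0.7459.
Difference = |0.7614 − 0.7459| = 0.0155, i.e. 0.02 to 2 decimal places.

0.02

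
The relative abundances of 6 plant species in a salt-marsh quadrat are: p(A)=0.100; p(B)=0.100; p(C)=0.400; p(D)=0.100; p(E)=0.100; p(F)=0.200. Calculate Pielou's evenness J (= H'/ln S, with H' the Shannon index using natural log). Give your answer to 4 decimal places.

0.8982

H' = −Σ pᵢ ln pᵢ = −((-0.230259) + (-0.230259) + (-0.366516) + (-0.230259) + (-0.230259) + (-0.321888)) = 1.609438 (working shown to 6 dp, full precision carried).
With S = 6 species, ln S = 1.791759, so J = 1.609438/1.791759 = 0.898244, i.e. 0.8982 to 4 decimal places.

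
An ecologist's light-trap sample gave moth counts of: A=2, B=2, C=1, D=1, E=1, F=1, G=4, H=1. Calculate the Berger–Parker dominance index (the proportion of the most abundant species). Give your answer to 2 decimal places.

0.31

Total N = 2+2+1+1+1+1+4+1 = 13, so the proportions are 0.1538, 0.1538, 0.0769, 0.0769, 0.0769, 0.0769, 0.3077, 0.0769 (working shown to 4 dp, full precision carried).
The largest proportion is 0.3077, i.e. d = 0.31 to 2 decimal places.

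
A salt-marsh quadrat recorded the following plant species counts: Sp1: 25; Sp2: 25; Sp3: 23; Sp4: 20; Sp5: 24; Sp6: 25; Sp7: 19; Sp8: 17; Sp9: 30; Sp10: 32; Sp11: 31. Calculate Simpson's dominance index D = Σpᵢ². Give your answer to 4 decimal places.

Total N = 25+25+23+20+24+25+19+17+30+32+31 = 271, so the proportions are 0.092251, 0.092251, 0.084871, 0.073801, 0.088561, 0.092251, 0.070111, 0.062731, 0.110701, 0.118081, 0.114391 (working shown to 6 dp, full precision carried).
D = 0.092251² + 0.092251² + 0.084871² + 0.073801² + 0.088561² + 0.092251² + 0.070111² + 0.062731² + 0.110701² + 0.118081² + 0.114391² = 0.008510 + 0.008510 + 0.007203 + 0.005447 + 0.007843 + 0.008510 + 0.004916 + 0.003935 + 0.012255 + 0.013943 + 0.013085 = 0.094157.
To 4 decimal places, D = 0.0942.

0.0942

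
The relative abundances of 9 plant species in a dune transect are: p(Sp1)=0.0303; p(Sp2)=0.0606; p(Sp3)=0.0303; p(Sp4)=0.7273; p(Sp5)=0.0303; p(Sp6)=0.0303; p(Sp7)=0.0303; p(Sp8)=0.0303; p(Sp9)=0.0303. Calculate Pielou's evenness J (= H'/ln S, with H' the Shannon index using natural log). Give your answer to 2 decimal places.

H' = −Σ pᵢ ln pᵢ = −((-0.1059) + (-0.1699) + (-0.1059) + (-0.2316) + (-0.1059) + (-0.1059) + (-0.1059) + (-0.1059) + (-0.1059)) = 1.1431 (working shown to 4 dp, full precision carried).
With S = 9 species, ln S = 2.1972, so J = 1.1431/2.1972 = 0.5202, i.e. 0.52 to 2 decimal places.

0.52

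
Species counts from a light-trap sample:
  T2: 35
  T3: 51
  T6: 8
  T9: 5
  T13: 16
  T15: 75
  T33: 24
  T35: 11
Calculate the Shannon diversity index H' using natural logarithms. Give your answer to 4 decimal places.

1.7696

Total N = 35+51+8+5+16+75+24+11 = 225, so the proportions are 0.155556, 0.226667, 0.035556, 0.022222, 0.071111, 0.333333, 0.106667, 0.048889 (working shown to 6 dp, full precision carried).
Each pᵢ ln pᵢ term: 0.155556×(-1.860752)=-0.289450, 0.226667×(-1.484275)=-0.336436, 0.035556×(-3.336659)=-0.118637, 0.022222×(-3.806662)=-0.084592, 0.071111×(-2.643512)=-0.187983, 0.333333×(-1.098612)=-0.366204, 0.106667×(-2.238047)=-0.238725, 0.048889×(-3.018205)=-0.147557.
Sum = -1.769584, so H' = 1.7696.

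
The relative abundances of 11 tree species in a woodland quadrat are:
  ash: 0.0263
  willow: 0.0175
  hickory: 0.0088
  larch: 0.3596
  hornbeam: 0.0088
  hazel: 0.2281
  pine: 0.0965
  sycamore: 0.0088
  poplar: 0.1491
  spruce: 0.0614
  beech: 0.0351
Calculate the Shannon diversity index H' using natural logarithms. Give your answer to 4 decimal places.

Each pᵢ ln pᵢ term (working shown to 6 dp, full precision carried): 0.0263×(-3.638186)=-0.095684, 0.0175×(-4.045554)=-0.070797, 0.0088×(-4.733004)=-0.041650, 0.3596×(-1.022763)=-0.367786, 0.0088×(-4.733004)=-0.041650, 0.2281×(-1.477971)=-0.337125, 0.0965×(-2.338212)=-0.225637, 0.0088×(-4.733004)=-0.041650, 0.1491×(-1.903138)=-0.283758, 0.0614×(-2.790345)=-0.171327, 0.0351×(-3.349554)=-0.117569.
Sum = -1.794636, so H' = 1.7946.

1.7946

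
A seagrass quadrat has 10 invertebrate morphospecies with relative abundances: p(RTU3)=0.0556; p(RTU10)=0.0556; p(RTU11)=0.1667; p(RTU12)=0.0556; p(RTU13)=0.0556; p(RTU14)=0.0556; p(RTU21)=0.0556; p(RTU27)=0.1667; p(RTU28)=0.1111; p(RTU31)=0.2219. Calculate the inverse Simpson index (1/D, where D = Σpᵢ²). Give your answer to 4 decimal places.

7.3687

D = 0.0556² + 0.0556² + 0.1667² + 0.0556² + 0.0556² + 0.0556² + 0.0556² + 0.1667² + 0.1111² + 0.2219² = 0.00309136 + 0.00309136 + 0.02778889 + 0.00309136 + 0.00309136 + 0.00309136 + 0.00309136 + 0.02778889 + 0.01234321 + 0.04923961 = 0.13570876 (working shown to 8 dp, full precision carried).
So 1/D = 7.368721, i.e. 7.3687 to 4 decimal places.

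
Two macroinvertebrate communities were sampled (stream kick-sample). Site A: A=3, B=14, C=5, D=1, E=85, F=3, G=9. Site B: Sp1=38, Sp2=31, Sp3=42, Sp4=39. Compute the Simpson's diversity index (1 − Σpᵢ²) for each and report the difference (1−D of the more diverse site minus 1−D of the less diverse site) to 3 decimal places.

Site A: N=120, proportions 0.025, 0.11667, 0.04167, 0.00833, 0.70833, 0.025, 0.075, giving 1−D = 0.47597 (working shown to 5 dp, full precision carried).
Site B: N=150, proportions 0.25333, 0.20667, 0.28, 0.26, giving 1−D = 0.74711.
Difference = |0.47597 − 0.74711| = 0.27114, i.e. 0.271 to 3 decimal places.

0.271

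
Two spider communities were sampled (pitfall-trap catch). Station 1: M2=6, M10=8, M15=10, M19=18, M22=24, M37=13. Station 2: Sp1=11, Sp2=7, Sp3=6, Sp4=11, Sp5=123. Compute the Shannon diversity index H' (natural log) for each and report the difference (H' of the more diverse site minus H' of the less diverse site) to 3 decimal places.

Station 1: N=79, proportions 0.07595, 0.10127, 0.12658, 0.22785, 0.3038, 0.16456, giving H' = 1.68519 (working shown to 5 dp, full precision carried).
Station 2: N=158, proportions 0.06962, 0.0443, 0.03797, 0.06962, 0.77848, giving H' = 0.82826.
Difference = |1.68519 − 0.82826| = 0.85693, i.e. 0.857 to 3 decimal places.

0.857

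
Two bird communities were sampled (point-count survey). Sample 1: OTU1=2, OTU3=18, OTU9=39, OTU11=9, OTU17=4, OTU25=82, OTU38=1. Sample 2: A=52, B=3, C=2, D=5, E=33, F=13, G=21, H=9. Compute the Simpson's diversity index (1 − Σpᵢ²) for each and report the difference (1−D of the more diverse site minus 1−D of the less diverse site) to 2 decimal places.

Sample 1: N=155, proportions 0.0129, 0.11613, 0.25161, 0.05806, 0.02581, 0.52903, 0.00645, giving 1−D = 0.63908 (working shown to 5 dp, full precision carried).
Sample 2: N=138, proportions 0.37681, 0.02174, 0.01449, 0.03623, 0.23913, 0.0942, 0.15217, 0.06522, giving 1−D = 0.76255.
Difference = |0.63908 − 0.76255| = 0.12347, i.e. 0.12 to 2 decimal places.

0.12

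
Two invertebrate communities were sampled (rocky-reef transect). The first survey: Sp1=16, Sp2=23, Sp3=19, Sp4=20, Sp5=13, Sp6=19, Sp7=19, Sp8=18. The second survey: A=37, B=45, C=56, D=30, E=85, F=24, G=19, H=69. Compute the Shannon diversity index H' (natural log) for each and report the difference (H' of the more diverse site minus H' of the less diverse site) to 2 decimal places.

0.10

The first survey: N=147, proportions 0.10884, 0.15646, 0.12925, 0.13605, 0.08844, 0.12925, 0.12925, 0.12245, giving H' = 2.06801 (working shown to 5 dp, full precision carried).
The second survey: N=365, proportions 0.10137, 0.12329, 0.15342, 0.08219, 0.23288, 0.06575, 0.05205, 0.18904, giving H' = 1.97016.
Difference = |2.06801 − 1.97016| = 0.09785, i.e. 0.10 to 2 decimal places.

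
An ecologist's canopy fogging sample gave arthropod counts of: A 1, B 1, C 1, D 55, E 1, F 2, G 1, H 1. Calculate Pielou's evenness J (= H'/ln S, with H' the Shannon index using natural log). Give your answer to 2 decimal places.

Total N = 1+1+1+55+1+2+1+1 = 63, so the proportions are 0.0159, 0.0159, 0.0159, 0.873, 0.0159, 0.0317, 0.0159, 0.0159 (working shown to 4 dp, full precision carried).
H' = −Σ pᵢ ln pᵢ = −((-0.0658) + (-0.0658) + (-0.0658) + (-0.1186) + (-0.0658) + (-0.1095) + (-0.0658) + (-0.0658)) = 0.6227.
With S = 8 species, ln S = 2.0794, so J = 0.6227/2.0794 = 0.2994, i.e. 0.30 to 2 decimal places.

0.30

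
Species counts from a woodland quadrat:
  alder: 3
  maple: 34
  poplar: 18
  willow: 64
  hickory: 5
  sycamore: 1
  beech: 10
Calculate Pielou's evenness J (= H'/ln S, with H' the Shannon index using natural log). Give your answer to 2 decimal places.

0.72

Total N = 3+34+18+64+5+1+10 = 135, so the proportions are 0.0222, 0.2519, 0.1333, 0.4741, 0.037, 0.0074, 0.0741 (working shown to 4 dp, full precision carried).
H' = −Σ pᵢ ln pᵢ = −((-0.0846) + (-0.3473) + (-0.2687) + (-0.3538) + (-0.1221) + (-0.0363) + (-0.1928)) = 1.4056.
With S = 7 species, ln S = 1.9459, so J = 1.4056/1.9459 = 0.7223, i.e. 0.72 to 2 decimal places.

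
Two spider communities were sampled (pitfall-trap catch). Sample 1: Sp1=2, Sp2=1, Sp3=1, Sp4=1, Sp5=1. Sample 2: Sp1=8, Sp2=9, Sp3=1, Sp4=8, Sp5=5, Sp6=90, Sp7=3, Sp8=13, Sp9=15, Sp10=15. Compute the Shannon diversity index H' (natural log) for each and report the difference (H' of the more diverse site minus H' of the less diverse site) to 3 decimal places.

0.061

Sample 1: N=6, proportions 0.33333, 0.16667, 0.16667, 0.16667, 0.16667, giving H' = 1.56071 (working shown to 5 dp, full precision carried).
Sample 2: N=167, proportions 0.0479, 0.05389, 0.00599, 0.0479, 0.02994, 0.53892, 0.01796, 0.07784, 0.08982, 0.08982, giving H' = 1.62124.
Difference = |1.56071 − 1.62124| = 0.06053, i.e. 0.061 to 3 decimal places.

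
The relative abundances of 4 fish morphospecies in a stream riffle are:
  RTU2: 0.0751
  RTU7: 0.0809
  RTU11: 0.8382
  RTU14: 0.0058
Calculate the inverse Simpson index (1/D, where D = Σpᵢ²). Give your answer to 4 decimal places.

D = 0.0751² + 0.0809² + 0.8382² + 0.0058² = 0.0056400 + 0.0065448 + 0.7025792 + 0.0000336 = 0.7147977 (working shown to 7 dp, full precision carried).
So 1/D = 1.398997, i.e. 1.3990 to 4 decimal places.

1.3990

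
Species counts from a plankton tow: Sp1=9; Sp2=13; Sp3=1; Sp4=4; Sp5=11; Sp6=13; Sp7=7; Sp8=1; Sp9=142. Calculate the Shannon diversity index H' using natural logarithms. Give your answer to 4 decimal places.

1.1454

Total N = 9+13+1+4+11+13+7+1+142 = 201, so the proportions are 0.044776, 0.064677, 0.004975, 0.0199, 0.054726, 0.064677, 0.034826, 0.004975, 0.706468 (working shown to 6 dp, full precision carried).
Each pᵢ ln pᵢ term: 0.044776×(-3.106080)=-0.139078, 0.064677×(-2.738356)=-0.177108, 0.004975×(-5.303305)=-0.026385, 0.0199×(-3.917011)=-0.077950, 0.054726×(-2.905410)=-0.159003, 0.064677×(-2.738356)=-0.177108, 0.034826×(-3.357395)=-0.116924, 0.004975×(-5.303305)=-0.026385, 0.706468×(-0.347478)=-0.245482.
Sum = -1.145422, so H' = 1.1454.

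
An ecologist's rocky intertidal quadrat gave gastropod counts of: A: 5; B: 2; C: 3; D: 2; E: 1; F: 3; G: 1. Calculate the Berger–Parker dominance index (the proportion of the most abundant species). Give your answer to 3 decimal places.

0.294

Total N = 5+2+3+2+1+3+1 = 17, so the proportions are 0.29412, 0.11765, 0.17647, 0.11765, 0.05882, 0.17647, 0.05882 (working shown to 5 dp, full precision carried).
The largest proportion is 0.29412, i.e. d = 0.294 to 3 decimal places.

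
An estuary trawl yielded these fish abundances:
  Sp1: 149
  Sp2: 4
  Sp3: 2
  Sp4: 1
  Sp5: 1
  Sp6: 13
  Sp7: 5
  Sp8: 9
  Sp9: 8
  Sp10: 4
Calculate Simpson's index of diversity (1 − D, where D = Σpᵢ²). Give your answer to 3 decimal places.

Total N = 149+4+2+1+1+13+5+9+8+4 = 196, so the proportions are 0.7602, 0.02041, 0.0102, 0.0051, 0.0051, 0.06633, 0.02551, 0.04592, 0.04082, 0.02041 (working shown to 5 dp, full precision carried).
D = 0.7602² + 0.02041² + 0.0102² + 0.0051² + 0.0051² + 0.06633² + 0.02551² + 0.04592² + 0.04082² + 0.02041² = 0.57791 + 0.00042 + 0.00010 + 0.00003 + 0.00003 + 0.00440 + 0.00065 + 0.00211 + 0.00167 + 0.00042 = 0.58772.
So 1 − D = 0.41228, i.e. 0.412 to 3 decimal places.

0.412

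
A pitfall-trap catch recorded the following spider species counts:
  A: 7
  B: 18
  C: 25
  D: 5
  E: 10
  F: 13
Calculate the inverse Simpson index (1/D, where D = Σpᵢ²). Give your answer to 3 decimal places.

Total N = 7+18+25+5+10+13 = 78, so the proportions are 0.0897436, 0.2307692, 0.3205128, 0.0641026, 0.1282051, 0.1666667 (working shown to 7 dp, full precision carried).
D = 0.0897436² + 0.2307692² + 0.3205128² + 0.0641026² + 0.1282051² + 0.1666667² = 0.0080539 + 0.0532544 + 0.1027285 + 0.0041091 + 0.0164366 + 0.0277778 = 0.2123603.
So 1/D = 4.70898, i.e. 4.709 to 3 decimal places.

4.709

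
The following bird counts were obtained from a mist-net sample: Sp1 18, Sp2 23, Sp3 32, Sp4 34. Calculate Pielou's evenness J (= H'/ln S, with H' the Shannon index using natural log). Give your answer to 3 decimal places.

0.978

Total N = 18+23+32+34 = 107, so the proportions are 0.16822, 0.21495, 0.29907, 0.31776 (working shown to 5 dp, full precision carried).
H' = −Σ pᵢ ln pᵢ = −((-0.29985) + (-0.33046) + (-0.36100) + (-0.36430)) = 1.35561.
With S = 4 species, ln S = 1.38629, so J = 1.35561/1.38629 = 0.97786, i.e. 0.978 to 3 decimal places.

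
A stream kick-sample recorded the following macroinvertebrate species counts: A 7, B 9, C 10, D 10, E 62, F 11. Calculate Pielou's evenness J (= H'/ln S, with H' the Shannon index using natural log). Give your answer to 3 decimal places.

Total N = 7+9+10+10+62+11 = 109, so the proportions are 0.06422, 0.08257, 0.09174, 0.09174, 0.56881, 0.10092 (working shown to 5 dp, full precision carried).
H' = −Σ pᵢ ln pᵢ = −((-0.17631) + (-0.20594) + (-0.21915) + (-0.21915) + (-0.32093) + (-0.23145)) = 1.37293.
With S = 6 species, ln S = 1.79176, so J = 1.37293/1.79176 = 0.76625, i.e. 0.766 to 3 decimal places.

0.766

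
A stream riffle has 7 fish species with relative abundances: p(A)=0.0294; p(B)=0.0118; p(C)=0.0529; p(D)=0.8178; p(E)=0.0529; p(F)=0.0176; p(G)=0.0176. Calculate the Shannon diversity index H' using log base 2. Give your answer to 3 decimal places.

1.116

Each pᵢ log₂ pᵢ term (working shown to 5 dp, full precision carried): 0.0294×(-5.08804)=-0.14959, 0.0118×(-6.40507)=-0.07558, 0.0529×(-4.24059)=-0.22433, 0.8178×(-0.29018)=-0.23731, 0.0529×(-4.24059)=-0.22433, 0.0176×(-5.82828)=-0.10258, 0.0176×(-5.82828)=-0.10258.
Sum = -1.11629, so H' = 1.116.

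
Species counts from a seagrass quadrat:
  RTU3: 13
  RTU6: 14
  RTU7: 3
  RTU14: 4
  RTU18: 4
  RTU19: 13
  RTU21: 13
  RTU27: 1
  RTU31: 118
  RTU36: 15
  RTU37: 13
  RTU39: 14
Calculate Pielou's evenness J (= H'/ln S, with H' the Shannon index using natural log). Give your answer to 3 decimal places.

0.704

Total N = 13+14+3+4+4+13+13+1+118+15+13+14 = 225, so the proportions are 0.05778, 0.06222, 0.01333, 0.01778, 0.01778, 0.05778, 0.05778, 0.00444, 0.52444, 0.06667, 0.05778, 0.06222 (working shown to 5 dp, full precision carried).
H' = −Σ pᵢ ln pᵢ = −((-0.16473) + (-0.17279) + (-0.05757) + (-0.07164) + (-0.07164) + (-0.16473) + (-0.16473) + (-0.02407) + (-0.33848) + (-0.18054) + (-0.16473) + (-0.17279)) = 1.74846.
With S = 12 species, ln S = 2.48491, so J = 1.74846/2.48491 = 0.70363, i.e. 0.704 to 3 decimal places.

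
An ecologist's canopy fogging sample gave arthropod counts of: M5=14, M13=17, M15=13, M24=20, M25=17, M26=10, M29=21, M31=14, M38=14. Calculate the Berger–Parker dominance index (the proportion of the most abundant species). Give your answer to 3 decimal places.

0.150

Total N = 14+17+13+20+17+10+21+14+14 = 140, so the proportions are 0.1, 0.12143, 0.09286, 0.14286, 0.12143, 0.07143, 0.15, 0.1, 0.1 (working shown to 5 dp, full precision carried).
The largest proportion is 0.15, i.e. d = 0.150 to 3 decimal places.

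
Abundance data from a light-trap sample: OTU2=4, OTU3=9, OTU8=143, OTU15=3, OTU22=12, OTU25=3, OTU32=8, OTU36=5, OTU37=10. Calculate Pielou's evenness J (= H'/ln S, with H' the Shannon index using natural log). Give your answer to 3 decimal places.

Total N = 4+9+143+3+12+3+8+5+10 = 197, so the proportions are 0.0203, 0.04569, 0.72589, 0.01523, 0.06091, 0.01523, 0.04061, 0.02538, 0.05076 (working shown to 5 dp, full precision carried).
H' = −Σ pᵢ ln pᵢ = −((-0.07913) + (-0.14098) + (-0.23254) + (-0.06372) + (-0.17045) + (-0.06372) + (-0.13010) + (-0.09324) + (-0.15130)) = 1.12520.
With S = 9 species, ln S = 2.19722, so J = 1.12520/2.19722 = 0.51210, i.e. 0.512 to 3 decimal places.

0.512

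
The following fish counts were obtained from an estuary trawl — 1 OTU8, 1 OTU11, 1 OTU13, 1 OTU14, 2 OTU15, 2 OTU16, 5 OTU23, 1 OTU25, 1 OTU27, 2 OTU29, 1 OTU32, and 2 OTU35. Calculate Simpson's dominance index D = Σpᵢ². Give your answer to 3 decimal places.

0.120

Total N = 1+1+1+1+2+2+5+1+1+2+1+2 = 20, so the proportions are 0.05, 0.05, 0.05, 0.05, 0.1, 0.1, 0.25, 0.05, 0.05, 0.1, 0.05, 0.1 (working shown to 5 dp, full precision carried).
D = 0.05² + 0.05² + 0.05² + 0.05² + 0.1² + 0.1² + 0.25² + 0.05² + 0.05² + 0.1² + 0.05² + 0.1² = 0.00250 + 0.00250 + 0.00250 + 0.00250 + 0.01000 + 0.01000 + 0.06250 + 0.00250 + 0.00250 + 0.01000 + 0.00250 + 0.01000 = 0.12000.
To 3 decimal places, D = 0.120.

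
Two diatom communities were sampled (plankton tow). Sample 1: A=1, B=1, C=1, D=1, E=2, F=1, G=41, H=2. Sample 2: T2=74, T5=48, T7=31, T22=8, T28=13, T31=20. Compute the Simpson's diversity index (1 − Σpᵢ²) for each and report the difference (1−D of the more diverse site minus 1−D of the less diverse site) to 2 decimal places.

Sample 1: N=50, proportions 0.02, 0.02, 0.02, 0.02, 0.04, 0.02, 0.82, 0.04, giving 1−D = 0.3224 (working shown to 4 dp, full precision carried).
Sample 2: N=194, proportions 0.3814, 0.2474, 0.1598, 0.0412, 0.067, 0.1031, giving 1−D = 0.7509.
Difference = |0.3224 − 0.7509| = 0.4285, i.e. 0.43 to 2 decimal places.

0.43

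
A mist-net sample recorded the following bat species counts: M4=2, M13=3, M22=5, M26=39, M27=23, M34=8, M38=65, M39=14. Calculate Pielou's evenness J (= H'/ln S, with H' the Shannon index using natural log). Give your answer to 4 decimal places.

0.7662

Total N = 2+3+5+39+23+8+65+14 = 159, so the proportions are 0.012579, 0.018868, 0.031447, 0.245283, 0.144654, 0.050314, 0.408805, 0.08805 (working shown to 6 dp, full precision carried).
H' = −Σ pᵢ ln pᵢ = −((-0.055041) + (-0.074911) + (-0.108788) + (-0.344707) + (-0.279676) + (-0.150413) + (-0.365683) + (-0.213949)) = 1.593168.
With S = 8 species, ln S = 2.079442, so J = 1.593168/2.079442 = 0.766152, i.e. 0.7662 to 4 decimal places.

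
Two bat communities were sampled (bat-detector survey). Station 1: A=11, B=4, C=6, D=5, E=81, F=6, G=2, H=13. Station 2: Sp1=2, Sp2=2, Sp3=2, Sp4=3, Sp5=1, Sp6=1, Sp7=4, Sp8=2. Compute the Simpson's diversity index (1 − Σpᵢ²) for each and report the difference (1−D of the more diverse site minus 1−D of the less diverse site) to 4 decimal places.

Station 1: N=128, proportions 0.085938, 0.03125, 0.046875, 0.039062, 0.632812, 0.046875, 0.015625, 0.101562, giving 1−D = 0.574707 (working shown to 6 dp, full precision carried).
Station 2: N=17, proportions 0.117647, 0.117647, 0.117647, 0.176471, 0.058824, 0.058824, 0.235294, 0.117647, giving 1−D = 0.851211.
Difference = |0.574707 − 0.851211| = 0.276504, i.e. 0.2765 to 4 decimal places.

0.2765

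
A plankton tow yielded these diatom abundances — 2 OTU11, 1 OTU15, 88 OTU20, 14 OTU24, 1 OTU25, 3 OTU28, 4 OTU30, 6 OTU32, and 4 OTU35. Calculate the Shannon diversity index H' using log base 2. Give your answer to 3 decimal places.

Total N = 2+1+88+14+1+3+4+6+4 = 123, so the proportions are 0.01626, 0.00813, 0.71545, 0.11382, 0.00813, 0.02439, 0.03252, 0.04878, 0.03252 (working shown to 5 dp, full precision carried).
Each pᵢ log₂ pᵢ term: 0.01626×(-5.94251)=-0.09663, 0.00813×(-6.94251)=-0.05644, 0.71545×(-0.48308)=-0.34562, 0.11382×(-3.13516)=-0.35685, 0.00813×(-6.94251)=-0.05644, 0.02439×(-5.35755)=-0.13067, 0.03252×(-4.94251)=-0.16073, 0.04878×(-4.35755)=-0.21256, 0.03252×(-4.94251)=-0.16073.
Sum = -1.57668, so H' = 1.577.

1.577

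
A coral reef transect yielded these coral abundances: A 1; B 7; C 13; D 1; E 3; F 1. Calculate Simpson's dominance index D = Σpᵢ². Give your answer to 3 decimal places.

0.340

Total N = 1+7+13+1+3+1 = 26, so the proportions are 0.03846, 0.26923, 0.5, 0.03846, 0.11538, 0.03846 (working shown to 5 dp, full precision carried).
D = 0.03846² + 0.26923² + 0.5² + 0.03846² + 0.11538² + 0.03846² = 0.00148 + 0.07249 + 0.25000 + 0.00148 + 0.01331 + 0.00148 = 0.34024.
To 3 decimal places, D = 0.340.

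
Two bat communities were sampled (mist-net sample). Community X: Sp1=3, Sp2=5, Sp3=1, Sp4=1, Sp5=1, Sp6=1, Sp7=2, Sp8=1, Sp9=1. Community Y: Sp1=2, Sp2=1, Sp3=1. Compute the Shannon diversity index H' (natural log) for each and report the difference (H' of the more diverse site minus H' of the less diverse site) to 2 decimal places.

0.94

Community X: N=16, proportions 0.1875, 0.3125, 0.0625, 0.0625, 0.0625, 0.0625, 0.125, 0.0625, 0.0625, giving H' = 1.9770 (working shown to 4 dp, full precision carried).
Community Y: N=4, proportions 0.5, 0.25, 0.25, giving H' = 1.0397.
Difference = |1.9770 − 1.0397| = 0.9373, i.e. 0.94 to 2 decimal places.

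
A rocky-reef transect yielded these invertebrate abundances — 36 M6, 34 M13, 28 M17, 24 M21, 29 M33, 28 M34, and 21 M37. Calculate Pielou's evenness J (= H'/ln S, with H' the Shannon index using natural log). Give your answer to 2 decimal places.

0.99

Total N = 36+34+28+24+29+28+21 = 200, so the proportions are 0.18, 0.17, 0.14, 0.12, 0.145, 0.14, 0.105 (working shown to 4 dp, full precision carried).
H' = −Σ pᵢ ln pᵢ = −((-0.3087) + (-0.3012) + (-0.2753) + (-0.2544) + (-0.2800) + (-0.2753) + (-0.2366)) = 1.9315.
With S = 7 species, ln S = 1.9459, so J = 1.9315/1.9459 = 0.9926, i.e. 0.99 to 2 decimal places.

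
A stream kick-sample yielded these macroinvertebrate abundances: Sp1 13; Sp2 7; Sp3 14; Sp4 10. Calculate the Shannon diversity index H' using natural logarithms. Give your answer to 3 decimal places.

1.354

Total N = 13+7+14+10 = 44, so the proportions are 0.29545, 0.15909, 0.31818, 0.22727 (working shown to 5 dp, full precision carried).
Each pᵢ ln pᵢ term: 0.29545×(-1.21924)=-0.36023, 0.15909×(-1.83828)=-0.29245, 0.31818×(-1.14513)=-0.36436, 0.22727×(-1.48160)=-0.33673.
Sum = -1.35377, so H' = 1.354.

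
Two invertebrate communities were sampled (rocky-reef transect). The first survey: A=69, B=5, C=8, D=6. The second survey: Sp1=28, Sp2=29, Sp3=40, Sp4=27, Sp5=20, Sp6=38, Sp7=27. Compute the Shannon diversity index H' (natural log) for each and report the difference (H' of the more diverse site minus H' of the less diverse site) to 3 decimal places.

1.168

The first survey: N=88, proportions 0.78409, 0.05682, 0.09091, 0.06818, giving H' = 0.75476 (working shown to 5 dp, full precision carried).
The second survey: N=209, proportions 0.13397, 0.13876, 0.19139, 0.12919, 0.09569, 0.18182, 0.12919, giving H' = 1.92307.
Difference = |0.75476 − 1.92307| = 1.16831, i.e. 1.168 to 3 decimal places.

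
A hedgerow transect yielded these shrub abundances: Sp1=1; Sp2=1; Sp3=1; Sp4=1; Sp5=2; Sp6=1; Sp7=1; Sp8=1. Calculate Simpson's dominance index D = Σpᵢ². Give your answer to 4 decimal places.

0.1358

Total N = 1+1+1+1+2+1+1+1 = 9, so the proportions are 0.111111, 0.111111, 0.111111, 0.111111, 0.222222, 0.111111, 0.111111, 0.111111 (working shown to 6 dp, full precision carried).
D = 0.111111² + 0.111111² + 0.111111² + 0.111111² + 0.222222² + 0.111111² + 0.111111² + 0.111111² = 0.012346 + 0.012346 + 0.012346 + 0.012346 + 0.049383 + 0.012346 + 0.012346 + 0.012346 = 0.135802.
To 4 decimal places, D = 0.1358.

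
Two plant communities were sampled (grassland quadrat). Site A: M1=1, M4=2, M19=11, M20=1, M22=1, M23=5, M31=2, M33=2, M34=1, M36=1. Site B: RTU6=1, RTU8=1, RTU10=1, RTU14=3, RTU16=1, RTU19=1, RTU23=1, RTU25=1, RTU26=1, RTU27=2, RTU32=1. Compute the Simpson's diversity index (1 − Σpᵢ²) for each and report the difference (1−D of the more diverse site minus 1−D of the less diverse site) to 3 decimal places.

0.111

Site A: N=27, proportions 0.03704, 0.07407, 0.40741, 0.03704, 0.03704, 0.18519, 0.07407, 0.07407, 0.03704, 0.03704, giving 1−D = 0.77641 (working shown to 5 dp, full precision carried).
Site B: N=14, proportions 0.07143, 0.07143, 0.07143, 0.21429, 0.07143, 0.07143, 0.07143, 0.07143, 0.07143, 0.14286, 0.07143, giving 1−D = 0.88776.
Difference = |0.77641 − 0.88776| = 0.11135, i.e. 0.111 to 3 decimal places.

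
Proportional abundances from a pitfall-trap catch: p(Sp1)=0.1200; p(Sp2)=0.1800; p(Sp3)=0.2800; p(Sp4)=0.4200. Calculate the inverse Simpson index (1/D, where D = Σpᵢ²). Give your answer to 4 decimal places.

3.3156

D = 0.12² + 0.18² + 0.28² + 0.42² = 0.014400000 + 0.032400000 + 0.078400000 + 0.176400000 = 0.301600000 (working shown to 9 dp, full precision carried).
So 1/D = 3.3156499, i.e. 3.3156 to 4 decimal places.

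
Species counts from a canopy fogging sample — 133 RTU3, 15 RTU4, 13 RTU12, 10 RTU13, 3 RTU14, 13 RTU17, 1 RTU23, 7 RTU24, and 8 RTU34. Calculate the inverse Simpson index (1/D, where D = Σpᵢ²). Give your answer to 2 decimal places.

2.23

Total N = 133+15+13+10+3+13+1+7+8 = 203, so the proportions are 0.65517, 0.07389, 0.06404, 0.04926, 0.01478, 0.06404, 0.00493, 0.03448, 0.03941 (working shown to 5 dp, full precision carried).
D = 0.65517² + 0.07389² + 0.06404² + 0.04926² + 0.01478² + 0.06404² + 0.00493² + 0.03448² + 0.03941² = 0.42925 + 0.00546 + 0.00410 + 0.00243 + 0.00022 + 0.00410 + 0.00002 + 0.00119 + 0.00155 = 0.44832.
So 1/D = 2.2305, i.e. 2.23 to 2 decimal places.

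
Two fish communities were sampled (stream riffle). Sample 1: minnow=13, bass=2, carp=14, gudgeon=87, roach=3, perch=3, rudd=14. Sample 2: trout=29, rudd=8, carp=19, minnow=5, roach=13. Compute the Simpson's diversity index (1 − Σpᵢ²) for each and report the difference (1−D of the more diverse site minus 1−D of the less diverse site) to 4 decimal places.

0.1741

Sample 1: N=136, proportions 0.095588, 0.014706, 0.102941, 0.639706, 0.022059, 0.022059, 0.102941, giving 1−D = 0.559256 (working shown to 6 dp, full precision carried).
Sample 2: N=74, proportions 0.391892, 0.108108, 0.256757, 0.067568, 0.175676, giving 1−D = 0.733382.
Difference = |0.559256 − 0.733382| = 0.174126, i.e. 0.1741 to 4 decimal places.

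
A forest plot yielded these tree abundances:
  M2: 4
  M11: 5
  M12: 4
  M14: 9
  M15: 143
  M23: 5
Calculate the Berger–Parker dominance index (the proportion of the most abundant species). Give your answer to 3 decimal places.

Total N = 4+5+4+9+143+5 = 170, so the proportions are 0.02353, 0.02941, 0.02353, 0.05294, 0.84118, 0.02941 (working shown to 5 dp, full precision carried).
The largest proportion is 0.84118, i.e. d = 0.841 to 3 decimal places.

0.841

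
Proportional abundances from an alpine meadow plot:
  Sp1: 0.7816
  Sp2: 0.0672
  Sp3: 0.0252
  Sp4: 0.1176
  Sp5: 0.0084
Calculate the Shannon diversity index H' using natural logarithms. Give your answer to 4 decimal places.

Each pᵢ ln pᵢ term (working shown to 6 dp, full precision carried): 0.7816×(-0.246412)=-0.192596, 0.0672×(-2.700082)=-0.181446, 0.0252×(-3.680911)=-0.092759, 0.1176×(-2.140466)=-0.251719, 0.0084×(-4.779524)=-0.040148.
Sum = -0.758667, so H' = 0.7587.

0.7587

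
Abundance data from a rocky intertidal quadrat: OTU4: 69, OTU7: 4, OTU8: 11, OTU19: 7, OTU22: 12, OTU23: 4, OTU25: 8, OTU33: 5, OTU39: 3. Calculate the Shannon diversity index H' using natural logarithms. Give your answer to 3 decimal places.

1.552

Total N = 69+4+11+7+12+4+8+5+3 = 123, so the proportions are 0.56098, 0.03252, 0.08943, 0.05691, 0.09756, 0.03252, 0.06504, 0.04065, 0.02439 (working shown to 5 dp, full precision carried).
Each pᵢ ln pᵢ term: 0.56098×(-0.57808)=-0.32429, 0.03252×(-3.42589)=-0.11141, 0.08943×(-2.41429)=-0.21591, 0.05691×(-2.86627)=-0.16312, 0.09756×(-2.32728)=-0.22705, 0.03252×(-3.42589)=-0.11141, 0.06504×(-2.73274)=-0.17774, 0.04065×(-3.20275)=-0.13019, 0.02439×(-3.71357)=-0.09057.
Sum = -1.55170, so H' = 1.552.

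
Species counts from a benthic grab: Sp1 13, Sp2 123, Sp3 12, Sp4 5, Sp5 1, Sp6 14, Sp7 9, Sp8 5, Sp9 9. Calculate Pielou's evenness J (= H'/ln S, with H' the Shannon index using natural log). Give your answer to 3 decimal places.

Total N = 13+123+12+5+1+14+9+5+9 = 191, so the proportions are 0.06806, 0.64398, 0.06283, 0.02618, 0.00524, 0.0733, 0.04712, 0.02618, 0.04712 (working shown to 5 dp, full precision carried).
H' = −Σ pᵢ ln pᵢ = −((-0.18291) + (-0.28341) + (-0.17387) + (-0.09536) + (-0.02750) + (-0.19154) + (-0.14396) + (-0.09536) + (-0.14396)) = 1.33786.
With S = 9 species, ln S = 2.19722, so J = 1.33786/2.19722 = 0.60889, i.e. 0.609 to 3 decimal places.

0.609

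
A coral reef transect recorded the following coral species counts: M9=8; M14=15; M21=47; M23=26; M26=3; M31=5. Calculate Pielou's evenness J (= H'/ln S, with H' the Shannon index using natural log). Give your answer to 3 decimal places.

0.798

Total N = 8+15+47+26+3+5 = 104, so the proportions are 0.07692, 0.14423, 0.45192, 0.25, 0.02885, 0.04808 (working shown to 5 dp, full precision carried).
H' = −Σ pᵢ ln pᵢ = −((-0.19730) + (-0.27928) + (-0.35894) + (-0.34657) + (-0.10228) + (-0.14591)) = 1.43029.
With S = 6 species, ln S = 1.79176, so J = 1.43029/1.79176 = 0.79826, i.e. 0.798 to 3 decimal places.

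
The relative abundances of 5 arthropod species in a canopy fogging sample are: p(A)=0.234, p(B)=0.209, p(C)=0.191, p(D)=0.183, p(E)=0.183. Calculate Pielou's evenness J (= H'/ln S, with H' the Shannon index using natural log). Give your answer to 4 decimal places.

H' = −Σ pᵢ ln pᵢ = −((-0.339870) + (-0.327173) + (-0.316197) + (-0.310783) + (-0.310783)) = 1.604806 (working shown to 6 dp, full precision carried).
With S = 5 species, ln S = 1.609438, so J = 1.604806/1.609438 = 0.997122, i.e. 0.9971 to 4 decimal places.

0.9971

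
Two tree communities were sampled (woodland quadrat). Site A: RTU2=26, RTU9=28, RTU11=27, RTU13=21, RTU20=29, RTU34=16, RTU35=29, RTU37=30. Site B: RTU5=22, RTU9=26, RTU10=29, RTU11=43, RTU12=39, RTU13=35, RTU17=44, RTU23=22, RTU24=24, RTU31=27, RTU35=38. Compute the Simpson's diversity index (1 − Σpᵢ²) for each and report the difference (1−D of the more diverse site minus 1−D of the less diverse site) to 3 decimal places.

0.032

Site A: N=206, proportions 0.12621, 0.13592, 0.13107, 0.10194, 0.14078, 0.07767, 0.14078, 0.14563, giving 1−D = 0.87115 (working shown to 5 dp, full precision carried).
Site B: N=349, proportions 0.06304, 0.0745, 0.08309, 0.12321, 0.11175, 0.10029, 0.12607, 0.06304, 0.06877, 0.07736, 0.10888, giving 1−D = 0.90341.
Difference = |0.87115 − 0.90341| = 0.03226, i.e. 0.032 to 3 decimal places.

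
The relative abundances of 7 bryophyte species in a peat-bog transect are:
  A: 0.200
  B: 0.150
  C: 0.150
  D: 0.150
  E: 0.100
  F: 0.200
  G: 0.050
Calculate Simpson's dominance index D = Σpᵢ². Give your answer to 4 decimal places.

0.1600

D = 0.2² + 0.15² + 0.15² + 0.15² + 0.1² + 0.2² + 0.05² = 0.040000 + 0.022500 + 0.022500 + 0.022500 + 0.010000 + 0.040000 + 0.002500 = 0.160000 (working shown to 6 dp, full precision carried).
To 4 decimal places, D = 0.1600.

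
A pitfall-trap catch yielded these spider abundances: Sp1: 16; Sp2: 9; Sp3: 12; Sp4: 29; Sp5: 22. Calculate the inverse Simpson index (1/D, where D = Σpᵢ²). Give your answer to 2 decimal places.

Total N = 16+9+12+29+22 = 88, so the proportions are 0.181818, 0.102273, 0.136364, 0.329545, 0.25 (working shown to 6 dp, full precision carried).
D = 0.181818² + 0.102273² + 0.136364² + 0.329545² + 0.25² = 0.033058 + 0.010460 + 0.018595 + 0.108600 + 0.062500 = 0.233213.
So 1/D = 4.2879, i.e. 4.29 to 2 decimal places.

4.29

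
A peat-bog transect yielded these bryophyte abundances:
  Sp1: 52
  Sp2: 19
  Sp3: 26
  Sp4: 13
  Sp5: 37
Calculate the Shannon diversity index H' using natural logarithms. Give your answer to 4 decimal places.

1.5002

Total N = 52+19+26+13+37 = 147, so the proportions are 0.353741, 0.129252, 0.176871, 0.088435, 0.251701 (working shown to 6 dp, full precision carried).
Each pᵢ ln pᵢ term: 0.353741×(-1.039189)=-0.367604, 0.129252×(-2.045994)=-0.264448, 0.176871×(-1.732336)=-0.306400, 0.088435×(-2.425483)=-0.214499, 0.251701×(-1.379515)=-0.347225.
Sum = -1.500175, so H' = 1.5002.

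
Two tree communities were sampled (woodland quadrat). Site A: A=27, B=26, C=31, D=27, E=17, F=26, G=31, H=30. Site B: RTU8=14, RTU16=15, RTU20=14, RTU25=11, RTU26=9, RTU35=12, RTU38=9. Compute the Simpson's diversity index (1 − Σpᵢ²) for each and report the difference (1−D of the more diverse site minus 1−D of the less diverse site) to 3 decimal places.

Site A: N=215, proportions 0.12558, 0.12093, 0.14419, 0.12558, 0.07907, 0.12093, 0.14419, 0.13953, giving 1−D = 0.87191 (working shown to 5 dp, full precision carried).
Site B: N=84, proportions 0.16667, 0.17857, 0.16667, 0.13095, 0.10714, 0.14286, 0.10714, giving 1−D = 0.85204.
Difference = |0.87191 − 0.85204| = 0.01987, i.e. 0.020 to 3 decimal places.

0.020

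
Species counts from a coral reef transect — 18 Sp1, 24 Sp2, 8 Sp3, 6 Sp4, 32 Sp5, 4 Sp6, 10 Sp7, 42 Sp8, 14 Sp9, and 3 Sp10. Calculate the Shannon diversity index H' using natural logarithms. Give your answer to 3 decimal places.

Total N = 18+24+8+6+32+4+10+42+14+3 = 161, so the proportions are 0.1118, 0.14907, 0.04969, 0.03727, 0.19876, 0.02484, 0.06211, 0.26087, 0.08696, 0.01863 (working shown to 5 dp, full precision carried).
Each pᵢ ln pᵢ term: 0.1118×(-2.19103)=-0.24496, 0.14907×(-1.90335)=-0.28373, 0.04969×(-3.00196)=-0.14917, 0.03727×(-3.28964)=-0.12260, 0.19876×(-1.61567)=-0.32113, 0.02484×(-3.69511)=-0.09180, 0.06211×(-2.77882)=-0.17260, 0.26087×(-1.34373)=-0.35054, 0.08696×(-2.44235)=-0.21238, 0.01863×(-3.98279)=-0.07421.
Sum = -2.02311, so H' = 2.023.

2.023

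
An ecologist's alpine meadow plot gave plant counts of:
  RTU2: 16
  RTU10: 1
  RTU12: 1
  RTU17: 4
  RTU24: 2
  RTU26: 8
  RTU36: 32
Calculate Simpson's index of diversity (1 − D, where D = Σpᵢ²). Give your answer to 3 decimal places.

Total N = 16+1+1+4+2+8+32 = 64, so the proportions are 0.25, 0.01562, 0.01562, 0.0625, 0.03125, 0.125, 0.5 (working shown to 5 dp, full precision carried).
D = 0.25² + 0.01562² + 0.01562² + 0.0625² + 0.03125² + 0.125² + 0.5² = 0.06250 + 0.00024 + 0.00024 + 0.00391 + 0.00098 + 0.01562 + 0.25000 = 0.33350.
So 1 − D = 0.66650, i.e. 0.667 to 3 decimal places.

0.667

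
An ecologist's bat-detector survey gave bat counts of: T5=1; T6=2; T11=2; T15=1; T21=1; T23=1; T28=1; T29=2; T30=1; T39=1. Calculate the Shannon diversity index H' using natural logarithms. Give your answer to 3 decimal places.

Total N = 1+2+2+1+1+1+1+2+1+1 = 13, so the proportions are 0.07692, 0.15385, 0.15385, 0.07692, 0.07692, 0.07692, 0.07692, 0.15385, 0.07692, 0.07692 (working shown to 5 dp, full precision carried).
Each pᵢ ln pᵢ term: 0.07692×(-2.56495)=-0.19730, 0.15385×(-1.87180)=-0.28797, 0.15385×(-1.87180)=-0.28797, 0.07692×(-2.56495)=-0.19730, 0.07692×(-2.56495)=-0.19730, 0.07692×(-2.56495)=-0.19730, 0.07692×(-2.56495)=-0.19730, 0.15385×(-1.87180)=-0.28797, 0.07692×(-2.56495)=-0.19730, 0.07692×(-2.56495)=-0.19730.
Sum = -2.24504, so H' = 2.245.

2.245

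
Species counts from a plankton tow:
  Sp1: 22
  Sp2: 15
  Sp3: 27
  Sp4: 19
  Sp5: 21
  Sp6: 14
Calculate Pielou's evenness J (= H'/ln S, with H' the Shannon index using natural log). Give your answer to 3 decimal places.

0.986

Total N = 22+15+27+19+21+14 = 118, so the proportions are 0.18644, 0.12712, 0.22881, 0.16102, 0.17797, 0.11864 (working shown to 5 dp, full precision carried).
H' = −Σ pᵢ ln pᵢ = −((-0.31315) + (-0.26220) + (-0.33747) + (-0.29406) + (-0.30720) + (-0.25290)) = 1.76698.
With S = 6 species, ln S = 1.79176, so J = 1.76698/1.79176 = 0.98617, i.e. 0.986 to 3 decimal places.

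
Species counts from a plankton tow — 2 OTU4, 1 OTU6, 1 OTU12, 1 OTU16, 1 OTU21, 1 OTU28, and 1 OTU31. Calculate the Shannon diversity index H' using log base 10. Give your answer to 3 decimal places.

Total N = 2+1+1+1+1+1+1 = 8, so the proportions are 0.25, 0.125, 0.125, 0.125, 0.125, 0.125, 0.125 (working shown to 5 dp, full precision carried).
Each pᵢ log₁₀ pᵢ term: 0.25×(-0.60206)=-0.15051, 0.125×(-0.90309)=-0.11289, 0.125×(-0.90309)=-0.11289, 0.125×(-0.90309)=-0.11289, 0.125×(-0.90309)=-0.11289, 0.125×(-0.90309)=-0.11289, 0.125×(-0.90309)=-0.11289.
Sum = -0.82783, so H' = 0.828.

0.828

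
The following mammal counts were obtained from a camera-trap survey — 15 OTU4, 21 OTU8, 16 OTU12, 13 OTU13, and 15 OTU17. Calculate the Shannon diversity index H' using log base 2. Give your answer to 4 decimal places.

Total N = 15+21+16+13+15 = 80, so the proportions are 0.1875, 0.2625, 0.2, 0.1625, 0.1875 (working shown to 6 dp, full precision carried).
Each pᵢ log₂ pᵢ term: 0.1875×(-2.415037)=-0.452820, 0.2625×(-1.929611)=-0.506523, 0.2×(-2.321928)=-0.464386, 0.1625×(-2.621488)=-0.425992, 0.1875×(-2.415037)=-0.452820.
Sum = -2.302539, so H' = 2.3025.

2.3025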